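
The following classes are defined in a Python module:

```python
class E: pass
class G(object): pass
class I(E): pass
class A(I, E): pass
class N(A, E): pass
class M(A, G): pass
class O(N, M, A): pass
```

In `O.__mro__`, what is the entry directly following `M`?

A

L[O] = O + merge(L[N], L[M], L[A], [N M A])
  take N:  [N A I E object] + [M A I E G object] + [A I E object] + [N M A]
  take M:  [A I E object] + [M A I E G object] + [A I E object] + [M A]
  take A:  [A I E object] + [A I E G object] + [A I E object] + [A]
  take I:  [I E object] + [I E G object] + [I E object]
  take E:  [E object] + [E G object] + [E object]
  take G:  [object] + [G object] + [object]
  take object:  [object] + [object] + [object]
MRO: O N M A I E G object
M is at position 2; next is A.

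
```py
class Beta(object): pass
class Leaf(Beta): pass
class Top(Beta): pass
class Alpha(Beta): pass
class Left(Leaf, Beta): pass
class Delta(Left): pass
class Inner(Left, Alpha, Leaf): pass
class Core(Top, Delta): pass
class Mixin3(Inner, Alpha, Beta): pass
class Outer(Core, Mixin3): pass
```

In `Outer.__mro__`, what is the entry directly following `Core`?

L[Outer] = Outer + merge(L[Core], L[Mixin3], [Core Mixin3])
  take Core:  [Core Top Delta Left Leaf Beta object] + [Mixin3 Inner Left Alpha Leaf Beta object] + [Core Mixin3]
  take Top:  [Top Delta Left Leaf Beta object] + [Mixin3 Inner Left Alpha Leaf Beta object] + [Mixin3]
  take Delta:  [Delta Left Leaf Beta object] + [Mixin3 Inner Left Alpha Leaf Beta object] + [Mixin3]
  take Mixin3:  [Left Leaf Beta object] + [Mixin3 Inner Left Alpha Leaf Beta object] + [Mixin3]
  take Inner:  [Left Leaf Beta object] + [Inner Left Alpha Leaf Beta object]
  take Left:  [Left Leaf Beta object] + [Left Alpha Leaf Beta object]
  take Alpha:  [Leaf Beta object] + [Alpha Leaf Beta object]
  take Leaf:  [Leaf Beta object] + [Leaf Beta object]
  take Beta:  [Beta object] + [Beta object]
  take object:  [object] + [object]
MRO: Outer Core Top Delta Mixin3 Inner Left Alpha Leaf Beta object
Core is at position 1; next is Top.

Top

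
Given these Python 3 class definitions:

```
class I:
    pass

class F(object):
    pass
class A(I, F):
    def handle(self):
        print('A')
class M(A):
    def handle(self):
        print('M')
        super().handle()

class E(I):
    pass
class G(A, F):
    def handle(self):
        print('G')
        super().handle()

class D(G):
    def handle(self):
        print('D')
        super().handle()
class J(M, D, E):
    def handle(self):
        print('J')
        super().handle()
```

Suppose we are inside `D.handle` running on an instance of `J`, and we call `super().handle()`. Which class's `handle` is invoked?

L[J] = J + merge(L[M], L[D], L[E], [M D E])
  take M:  [M A I F object] + [D G A I F object] + [E I object] + [M D E]
  take D:  [A I F object] + [D G A I F object] + [E I object] + [D E]
  take G:  [A I F object] + [G A I F object] + [E I object] + [E]
  take A:  [A I F object] + [A I F object] + [E I object] + [E]
  take E:  [I F object] + [I F object] + [E I object] + [E]
  take I:  [I F object] + [I F object] + [I object]
  take F:  [F object] + [F object] + [object]
  take object:  [object] + [object] + [object]
MRO: J M D G A E I F object
super() in D.handle on a J instance goes to the class after D in J's MRO: G.

G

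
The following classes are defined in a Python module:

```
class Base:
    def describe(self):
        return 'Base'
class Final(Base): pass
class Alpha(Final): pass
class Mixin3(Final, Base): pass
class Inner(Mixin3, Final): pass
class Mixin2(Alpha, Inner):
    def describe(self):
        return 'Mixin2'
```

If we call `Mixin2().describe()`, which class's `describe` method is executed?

L[Mixin2] = Mixin2 + merge(L[Alpha], L[Inner], [Alpha Inner])
  take Alpha:  [Alpha Final Base object] + [Inner Mixin3 Final Base object] + [Alpha Inner]
  take Inner:  [Final Base object] + [Inner Mixin3 Final Base object] + [Inner]
  take Mixin3:  [Final Base object] + [Mixin3 Final Base object]
  take Final:  [Final Base object] + [Final Base object]
  take Base:  [Base object] + [Base object]
  take object:  [object] + [object]
MRO: Mixin2 Alpha Inner Mixin3 Final Base object
describe is defined in: Base, Mixin2. First along the MRO is Mixin2.

Mixin2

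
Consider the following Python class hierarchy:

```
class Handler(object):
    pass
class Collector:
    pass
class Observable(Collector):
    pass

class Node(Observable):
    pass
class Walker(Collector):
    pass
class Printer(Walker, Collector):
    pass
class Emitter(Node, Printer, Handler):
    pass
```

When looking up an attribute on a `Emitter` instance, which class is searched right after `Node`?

Observable

L[Emitter] = Emitter + merge(L[Node], L[Printer], L[Handler], [Node Printer Handler])
  take Node:  [Node Observable Collector object] + [Printer Walker Collector object] + [Handler object] + [Node Printer Handler]
  take Observable:  [Observable Collector object] + [Printer Walker Collector object] + [Handler object] + [Printer Handler]
  take Printer:  [Collector object] + [Printer Walker Collector object] + [Handler object] + [Printer Handler]
  take Walker:  [Collector object] + [Walker Collector object] + [Handler object] + [Handler]
  take Collector:  [Collector object] + [Collector object] + [Handler object] + [Handler]
  take Handler:  [object] + [object] + [Handler object] + [Handler]
  take object:  [object] + [object] + [object]
MRO: Emitter Node Observable Printer Walker Collector Handler object
Node is at position 1; next is Observable.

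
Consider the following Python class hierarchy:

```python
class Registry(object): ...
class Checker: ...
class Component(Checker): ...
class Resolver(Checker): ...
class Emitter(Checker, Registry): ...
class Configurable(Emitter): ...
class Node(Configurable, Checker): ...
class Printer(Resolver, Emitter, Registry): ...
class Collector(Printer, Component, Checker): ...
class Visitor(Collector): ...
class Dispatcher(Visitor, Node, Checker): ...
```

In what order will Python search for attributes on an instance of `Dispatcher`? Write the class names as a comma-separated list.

Dispatcher, Visitor, Collector, Printer, Resolver, Node, Configurable, Emitter, Component, Checker, Registry, object

L[Dispatcher] = Dispatcher + merge(L[Visitor], L[Node], L[Checker], [Visitor Node Checker])
  take Visitor:  [Visitor Collector Printer Resolver Emitter Component Checker Registry object] + [Node Configurable Emitter Checker Registry object] + [Checker object] + [Visitor Node Checker]
  take Collector:  [Collector Printer Resolver Emitter Component Checker Registry object] + [Node Configurable Emitter Checker Registry object] + [Checker object] + [Node Checker]
  take Printer:  [Printer Resolver Emitter Component Checker Registry object] + [Node Configurable Emitter Checker Registry object] + [Checker object] + [Node Checker]
  take Resolver:  [Resolver Emitter Component Checker Registry object] + [Node Configurable Emitter Checker Registry object] + [Checker object] + [Node Checker]
  take Node:  [Emitter Component Checker Registry object] + [Node Configurable Emitter Checker Registry object] + [Checker object] + [Node Checker]
  take Configurable:  [Emitter Component Checker Registry object] + [Configurable Emitter Checker Registry object] + [Checker object] + [Checker]
  take Emitter:  [Emitter Component Checker Registry object] + [Emitter Checker Registry object] + [Checker object] + [Checker]
  take Component:  [Component Checker Registry object] + [Checker Registry object] + [Checker object] + [Checker]
  take Checker:  [Checker Registry object] + [Checker Registry object] + [Checker object] + [Checker]
  take Registry:  [Registry object] + [Registry object] + [object]
  take object:  [object] + [object] + [object]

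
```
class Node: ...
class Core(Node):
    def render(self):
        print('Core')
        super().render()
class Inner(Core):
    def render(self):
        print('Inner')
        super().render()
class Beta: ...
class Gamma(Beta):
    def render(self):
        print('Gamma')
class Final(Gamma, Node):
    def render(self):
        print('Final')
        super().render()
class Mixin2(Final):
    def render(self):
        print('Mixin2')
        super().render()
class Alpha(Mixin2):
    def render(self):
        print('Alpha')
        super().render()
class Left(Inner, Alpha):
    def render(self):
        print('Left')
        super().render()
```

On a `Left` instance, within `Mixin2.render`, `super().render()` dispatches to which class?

Final

L[Left] = Left + merge(L[Inner], L[Alpha], [Inner Alpha])
  take Inner:  [Inner Core Node object] + [Alpha Mixin2 Final Gamma Beta Node object] + [Inner Alpha]
  take Core:  [Core Node object] + [Alpha Mixin2 Final Gamma Beta Node object] + [Alpha]
  take Alpha:  [Node object] + [Alpha Mixin2 Final Gamma Beta Node object] + [Alpha]
  take Mixin2:  [Node object] + [Mixin2 Final Gamma Beta Node object]
  take Final:  [Node object] + [Final Gamma Beta Node object]
  take Gamma:  [Node object] + [Gamma Beta Node object]
  take Beta:  [Node object] + [Beta Node object]
  take Node:  [Node object] + [Node object]
  take object:  [object] + [object]
MRO: Left Inner Core Alpha Mixin2 Final Gamma Beta Node object
super() in Mixin2.render on a Left instance goes to the class after Mixin2 in Left's MRO: Final.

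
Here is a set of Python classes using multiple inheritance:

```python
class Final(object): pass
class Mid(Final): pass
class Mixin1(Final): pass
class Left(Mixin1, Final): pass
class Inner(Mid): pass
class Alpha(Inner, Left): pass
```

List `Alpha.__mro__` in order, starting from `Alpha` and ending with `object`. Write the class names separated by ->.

L[Alpha] = Alpha + merge(L[Inner], L[Left], [Inner Left])
  take Inner:  [Inner Mid Final object] + [Left Mixin1 Final object] + [Inner Left]
  take Mid:  [Mid Final object] + [Left Mixin1 Final object] + [Left]
  take Left:  [Final object] + [Left Mixin1 Final object] + [Left]
  take Mixin1:  [Final object] + [Mixin1 Final object]
  take Final:  [Final object] + [Final object]
  take object:  [object] + [object]

Alpha -> Inner -> Mid -> Left -> Mixin1 -> Final -> object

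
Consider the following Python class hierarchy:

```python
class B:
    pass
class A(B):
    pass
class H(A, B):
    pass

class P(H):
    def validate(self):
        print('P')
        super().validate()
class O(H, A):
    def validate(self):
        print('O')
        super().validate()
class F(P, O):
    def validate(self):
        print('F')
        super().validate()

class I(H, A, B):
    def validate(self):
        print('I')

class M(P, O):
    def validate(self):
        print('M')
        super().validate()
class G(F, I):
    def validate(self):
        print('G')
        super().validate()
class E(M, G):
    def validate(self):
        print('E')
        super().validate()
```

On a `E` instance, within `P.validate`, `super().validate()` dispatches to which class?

L[E] = E + merge(L[M], L[G], [M G])
  take M:  [M P O H A B object] + [G F P O I H A B object] + [M G]
  take G:  [P O H A B object] + [G F P O I H A B object] + [G]
  take F:  [P O H A B object] + [F P O I H A B object]
  take P:  [P O H A B object] + [P O I H A B object]
  take O:  [O H A B object] + [O I H A B object]
  take I:  [H A B object] + [I H A B object]
  take H:  [H A B object] + [H A B object]
  take A:  [A B object] + [A B object]
  take B:  [B object] + [B object]
  take object:  [object] + [object]
MRO: E M G F P O I H A B object
super() in P.validate on a E instance goes to the class after P in E's MRO: O.

O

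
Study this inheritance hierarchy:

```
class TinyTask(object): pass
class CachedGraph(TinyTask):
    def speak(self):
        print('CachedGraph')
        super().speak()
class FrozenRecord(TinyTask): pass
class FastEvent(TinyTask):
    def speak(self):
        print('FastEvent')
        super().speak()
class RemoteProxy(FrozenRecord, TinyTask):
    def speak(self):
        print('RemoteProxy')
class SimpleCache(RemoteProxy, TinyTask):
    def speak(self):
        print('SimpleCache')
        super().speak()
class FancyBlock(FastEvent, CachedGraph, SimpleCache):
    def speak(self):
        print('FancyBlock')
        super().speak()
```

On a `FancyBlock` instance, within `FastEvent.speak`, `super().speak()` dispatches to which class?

L[FancyBlock] = FancyBlock + merge(L[FastEvent], L[CachedGraph], L[SimpleCache], [FastEvent CachedGraph SimpleCache])
  take FastEvent:  [FastEvent TinyTask object] + [CachedGraph TinyTask object] + [SimpleCache RemoteProxy FrozenRecord TinyTask object] + [FastEvent CachedGraph SimpleCache]
  take CachedGraph:  [TinyTask object] + [CachedGraph TinyTask object] + [SimpleCache RemoteProxy FrozenRecord TinyTask object] + [CachedGraph SimpleCache]
  take SimpleCache:  [TinyTask object] + [TinyTask object] + [SimpleCache RemoteProxy FrozenRecord TinyTask object] + [SimpleCache]
  take RemoteProxy:  [TinyTask object] + [TinyTask object] + [RemoteProxy FrozenRecord TinyTask object]
  take FrozenRecord:  [TinyTask object] + [TinyTask object] + [FrozenRecord TinyTask object]
  take TinyTask:  [TinyTask object] + [TinyTask object] + [TinyTask object]
  take object:  [object] + [object] + [object]
MRO: FancyBlock FastEvent CachedGraph SimpleCache RemoteProxy FrozenRecord TinyTask object
super() in FastEvent.speak on a FancyBlock instance goes to the class after FastEvent in FancyBlock's MRO: CachedGraph.

CachedGraph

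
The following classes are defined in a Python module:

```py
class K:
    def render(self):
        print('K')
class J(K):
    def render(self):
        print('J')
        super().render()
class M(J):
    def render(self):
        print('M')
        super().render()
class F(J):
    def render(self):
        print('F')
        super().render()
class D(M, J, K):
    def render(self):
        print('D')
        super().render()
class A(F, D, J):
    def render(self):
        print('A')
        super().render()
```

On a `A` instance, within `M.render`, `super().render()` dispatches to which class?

J

L[A] = A + merge(L[F], L[D], L[J], [F D J])
  take F:  [F J K object] + [D M J K object] + [J K object] + [F D J]
  take D:  [J K object] + [D M J K object] + [J K object] + [D J]
  take M:  [J K object] + [M J K object] + [J K object] + [J]
  take J:  [J K object] + [J K object] + [J K object] + [J]
  take K:  [K object] + [K object] + [K object]
  take object:  [object] + [object] + [object]
MRO: A F D M J K object
super() in M.render on a A instance goes to the class after M in A's MRO: J.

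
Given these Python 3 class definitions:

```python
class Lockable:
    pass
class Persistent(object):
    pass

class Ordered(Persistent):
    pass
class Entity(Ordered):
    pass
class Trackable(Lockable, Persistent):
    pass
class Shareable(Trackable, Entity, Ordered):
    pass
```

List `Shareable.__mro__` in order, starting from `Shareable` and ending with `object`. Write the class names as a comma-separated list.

Shareable, Trackable, Lockable, Entity, Ordered, Persistent, object

L[Shareable] = Shareable + merge(L[Trackable], L[Entity], L[Ordered], [Trackable Entity Ordered])
  take Trackable:  [Trackable Lockable Persistent object] + [Entity Ordered Persistent object] + [Ordered Persistent object] + [Trackable Entity Ordered]
  take Lockable:  [Lockable Persistent object] + [Entity Ordered Persistent object] + [Ordered Persistent object] + [Entity Ordered]
  take Entity:  [Persistent object] + [Entity Ordered Persistent object] + [Ordered Persistent object] + [Entity Ordered]
  take Ordered:  [Persistent object] + [Ordered Persistent object] + [Ordered Persistent object] + [Ordered]
  take Persistent:  [Persistent object] + [Persistent object] + [Persistent object]
  take object:  [object] + [object] + [object]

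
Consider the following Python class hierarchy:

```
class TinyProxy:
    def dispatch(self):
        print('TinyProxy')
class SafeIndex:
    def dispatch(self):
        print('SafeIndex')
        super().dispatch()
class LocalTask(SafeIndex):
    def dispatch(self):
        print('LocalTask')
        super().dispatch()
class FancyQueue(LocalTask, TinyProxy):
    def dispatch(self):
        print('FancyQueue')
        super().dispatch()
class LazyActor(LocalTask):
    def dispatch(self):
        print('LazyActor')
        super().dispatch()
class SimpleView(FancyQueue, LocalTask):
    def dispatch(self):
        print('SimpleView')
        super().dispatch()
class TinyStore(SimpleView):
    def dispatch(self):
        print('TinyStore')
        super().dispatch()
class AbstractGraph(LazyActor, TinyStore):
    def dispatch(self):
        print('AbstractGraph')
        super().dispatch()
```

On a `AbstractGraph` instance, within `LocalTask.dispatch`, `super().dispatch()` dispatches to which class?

L[AbstractGraph] = AbstractGraph + merge(L[LazyActor], L[TinyStore], [LazyActor TinyStore])
  take LazyActor:  [LazyActor LocalTask SafeIndex object] + [TinyStore SimpleView FancyQueue LocalTask SafeIndex TinyProxy object] + [LazyActor TinyStore]
  take TinyStore:  [LocalTask SafeIndex object] + [TinyStore SimpleView FancyQueue LocalTask SafeIndex TinyProxy object] + [TinyStore]
  take SimpleView:  [LocalTask SafeIndex object] + [SimpleView FancyQueue LocalTask SafeIndex TinyProxy object]
  take FancyQueue:  [LocalTask SafeIndex object] + [FancyQueue LocalTask SafeIndex TinyProxy object]
  take LocalTask:  [LocalTask SafeIndex object] + [LocalTask SafeIndex TinyProxy object]
  take SafeIndex:  [SafeIndex object] + [SafeIndex TinyProxy object]
  take TinyProxy:  [object] + [TinyProxy object]
  take object:  [object] + [object]
MRO: AbstractGraph LazyActor TinyStore SimpleView FancyQueue LocalTask SafeIndex TinyProxy object
super() in LocalTask.dispatch on a AbstractGraph instance goes to the class after LocalTask in AbstractGraph's MRO: SafeIndex.

SafeIndex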